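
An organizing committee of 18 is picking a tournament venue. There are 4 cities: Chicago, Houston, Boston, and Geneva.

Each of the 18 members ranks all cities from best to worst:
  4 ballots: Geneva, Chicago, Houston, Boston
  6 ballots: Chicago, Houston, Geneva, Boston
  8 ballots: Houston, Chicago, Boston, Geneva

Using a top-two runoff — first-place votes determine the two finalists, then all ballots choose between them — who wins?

Round 1 first-place votes: Chicago 6, Houston 8, Boston 0, Geneva 4. Houston and Chicago advance.
Runoff: Houston is ranked above Chicago on 8 ballots, Chicago above Houston on 10.

Chicago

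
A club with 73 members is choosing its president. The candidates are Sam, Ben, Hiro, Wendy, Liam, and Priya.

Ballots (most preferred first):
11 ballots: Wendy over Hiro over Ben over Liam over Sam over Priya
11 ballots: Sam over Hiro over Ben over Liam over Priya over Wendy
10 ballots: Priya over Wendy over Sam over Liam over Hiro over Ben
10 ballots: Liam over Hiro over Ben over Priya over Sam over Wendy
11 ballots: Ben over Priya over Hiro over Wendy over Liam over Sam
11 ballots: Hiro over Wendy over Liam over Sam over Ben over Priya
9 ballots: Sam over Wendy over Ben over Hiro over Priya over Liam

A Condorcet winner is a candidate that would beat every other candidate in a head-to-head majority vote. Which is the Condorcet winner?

Hiro vs Sam: 43–30
Hiro vs Ben: 53–20
Hiro vs Wendy: 43–30
Hiro vs Liam: 53–20
Hiro vs Priya: 52–21
Hiro beats every other candidate.

Hiro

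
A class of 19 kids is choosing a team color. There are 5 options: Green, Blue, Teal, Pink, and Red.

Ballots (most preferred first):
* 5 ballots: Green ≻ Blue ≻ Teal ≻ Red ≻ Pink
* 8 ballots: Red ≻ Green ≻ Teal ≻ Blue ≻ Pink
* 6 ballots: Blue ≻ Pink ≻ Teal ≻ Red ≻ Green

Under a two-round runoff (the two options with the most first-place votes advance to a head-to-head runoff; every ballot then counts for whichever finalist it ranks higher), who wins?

Blue

Round 1 first-place votes: Green 5, Blue 6, Teal 0, Pink 0, Red 8. Red and Blue advance.
Runoff: Red is ranked above Blue on 8 ballots, Blue above Red on 11.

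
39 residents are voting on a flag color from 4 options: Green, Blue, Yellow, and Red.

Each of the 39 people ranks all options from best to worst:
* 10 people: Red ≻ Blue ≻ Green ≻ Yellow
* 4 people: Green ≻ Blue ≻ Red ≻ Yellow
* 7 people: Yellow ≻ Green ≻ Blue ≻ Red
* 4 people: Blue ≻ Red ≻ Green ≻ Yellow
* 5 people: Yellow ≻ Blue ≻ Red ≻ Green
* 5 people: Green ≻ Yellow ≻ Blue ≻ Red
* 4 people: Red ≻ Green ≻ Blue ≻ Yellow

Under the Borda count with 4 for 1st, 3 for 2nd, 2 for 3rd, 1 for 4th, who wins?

Green: 10×2 + 4×4 + 7×3 + 4×2 + 5×1 + 5×4 + 4×3 = 102
Blue: 10×3 + 4×3 + 7×2 + 4×4 + 5×3 + 5×2 + 4×2 = 105
Yellow: 10×1 + 4×1 + 7×4 + 4×1 + 5×4 + 5×3 + 4×1 = 85
Red: 10×4 + 4×2 + 7×1 + 4×3 + 5×2 + 5×1 + 4×4 = 98

Blue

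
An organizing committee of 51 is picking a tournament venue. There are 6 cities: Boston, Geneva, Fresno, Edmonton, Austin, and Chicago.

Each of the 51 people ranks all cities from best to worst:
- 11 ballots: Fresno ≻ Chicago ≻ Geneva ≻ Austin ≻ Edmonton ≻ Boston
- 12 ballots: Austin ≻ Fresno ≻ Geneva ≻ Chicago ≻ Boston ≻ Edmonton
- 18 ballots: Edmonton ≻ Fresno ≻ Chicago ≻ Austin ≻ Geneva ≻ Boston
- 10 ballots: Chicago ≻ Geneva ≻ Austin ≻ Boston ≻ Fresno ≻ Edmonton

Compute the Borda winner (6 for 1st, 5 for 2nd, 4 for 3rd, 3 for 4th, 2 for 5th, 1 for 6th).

Fresno

Boston: 11×1 + 12×2 + 18×1 + 10×3 = 83
Geneva: 11×4 + 12×4 + 18×2 + 10×5 = 178
Fresno: 11×6 + 12×5 + 18×5 + 10×2 = 236
Edmonton: 11×2 + 12×1 + 18×6 + 10×1 = 152
Austin: 11×3 + 12×6 + 18×3 + 10×4 = 199
Chicago: 11×5 + 12×3 + 18×4 + 10×6 = 223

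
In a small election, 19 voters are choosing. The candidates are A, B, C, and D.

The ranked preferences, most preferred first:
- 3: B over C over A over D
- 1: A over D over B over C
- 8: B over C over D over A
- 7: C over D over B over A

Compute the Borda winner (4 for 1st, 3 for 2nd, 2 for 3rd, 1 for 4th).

C

A: 3×2 + 1×4 + 8×1 + 7×1 = 25
B: 3×4 + 1×2 + 8×4 + 7×2 = 60
C: 3×3 + 1×1 + 8×3 + 7×4 = 62
D: 3×1 + 1×3 + 8×2 + 7×3 = 43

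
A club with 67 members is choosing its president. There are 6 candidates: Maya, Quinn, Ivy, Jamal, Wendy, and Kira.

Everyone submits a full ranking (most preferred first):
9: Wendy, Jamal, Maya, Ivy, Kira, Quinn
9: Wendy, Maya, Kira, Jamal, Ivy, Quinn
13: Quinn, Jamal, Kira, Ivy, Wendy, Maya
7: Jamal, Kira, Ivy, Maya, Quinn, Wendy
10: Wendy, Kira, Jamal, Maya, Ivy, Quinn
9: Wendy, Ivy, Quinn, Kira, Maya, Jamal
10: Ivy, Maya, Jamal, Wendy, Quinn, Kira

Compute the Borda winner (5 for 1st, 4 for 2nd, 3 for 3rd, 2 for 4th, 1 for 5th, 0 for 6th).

Maya: 9×3 + 9×4 + 13×0 + 7×2 + 10×2 + 9×1 + 10×4 = 146
Quinn: 9×0 + 9×0 + 13×5 + 7×1 + 10×0 + 9×3 + 10×1 = 109
Ivy: 9×2 + 9×1 + 13×2 + 7×3 + 10×1 + 9×4 + 10×5 = 170
Jamal: 9×4 + 9×2 + 13×4 + 7×5 + 10×3 + 9×0 + 10×3 = 201
Wendy: 9×5 + 9×5 + 13×1 + 7×0 + 10×5 + 9×5 + 10×2 = 218
Kira: 9×1 + 9×3 + 13×3 + 7×4 + 10×4 + 9×2 + 10×0 = 161

Wendy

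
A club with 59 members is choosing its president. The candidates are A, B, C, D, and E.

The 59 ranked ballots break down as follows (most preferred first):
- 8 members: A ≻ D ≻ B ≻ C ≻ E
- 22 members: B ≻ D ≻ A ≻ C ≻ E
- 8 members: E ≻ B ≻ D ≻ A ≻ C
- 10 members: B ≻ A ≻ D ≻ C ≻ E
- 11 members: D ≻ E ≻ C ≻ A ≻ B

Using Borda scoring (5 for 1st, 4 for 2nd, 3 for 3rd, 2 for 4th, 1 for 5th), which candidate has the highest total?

A: 8×5 + 22×3 + 8×2 + 10×4 + 11×2 = 184
B: 8×3 + 22×5 + 8×4 + 10×5 + 11×1 = 227
C: 8×2 + 22×2 + 8×1 + 10×2 + 11×3 = 121
D: 8×4 + 22×4 + 8×3 + 10×3 + 11×5 = 229
E: 8×1 + 22×1 + 8×5 + 10×1 + 11×4 = 124

D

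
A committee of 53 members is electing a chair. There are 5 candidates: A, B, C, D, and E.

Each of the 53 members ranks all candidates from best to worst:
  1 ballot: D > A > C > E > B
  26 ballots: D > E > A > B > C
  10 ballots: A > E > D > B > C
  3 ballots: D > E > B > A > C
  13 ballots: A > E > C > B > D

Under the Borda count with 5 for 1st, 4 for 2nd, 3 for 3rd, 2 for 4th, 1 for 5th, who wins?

A: 1×4 + 26×3 + 10×5 + 3×2 + 13×5 = 203
B: 1×1 + 26×2 + 10×2 + 3×3 + 13×2 = 108
C: 1×3 + 26×1 + 10×1 + 3×1 + 13×3 = 81
D: 1×5 + 26×5 + 10×3 + 3×5 + 13×1 = 193
E: 1×2 + 26×4 + 10×4 + 3×4 + 13×4 = 210

E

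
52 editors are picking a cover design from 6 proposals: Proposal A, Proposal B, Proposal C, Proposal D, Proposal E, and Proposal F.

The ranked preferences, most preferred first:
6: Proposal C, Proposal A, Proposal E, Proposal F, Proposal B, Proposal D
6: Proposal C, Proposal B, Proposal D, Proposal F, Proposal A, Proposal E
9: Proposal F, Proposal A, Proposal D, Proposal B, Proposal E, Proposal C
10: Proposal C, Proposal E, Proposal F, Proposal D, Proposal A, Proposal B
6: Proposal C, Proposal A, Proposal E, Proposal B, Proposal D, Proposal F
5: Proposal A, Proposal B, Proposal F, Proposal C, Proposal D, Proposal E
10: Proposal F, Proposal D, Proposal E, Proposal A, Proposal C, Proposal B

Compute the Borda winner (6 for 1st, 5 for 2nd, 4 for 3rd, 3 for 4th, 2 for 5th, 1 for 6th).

Proposal F

Proposal A: 6×5 + 6×2 + 9×5 + 10×2 + 6×5 + 5×6 + 10×3 = 197
Proposal B: 6×2 + 6×5 + 9×3 + 10×1 + 6×3 + 5×5 + 10×1 = 132
Proposal C: 6×6 + 6×6 + 9×1 + 10×6 + 6×6 + 5×3 + 10×2 = 212
Proposal D: 6×1 + 6×4 + 9×4 + 10×3 + 6×2 + 5×2 + 10×5 = 168
Proposal E: 6×4 + 6×1 + 9×2 + 10×5 + 6×4 + 5×1 + 10×4 = 167
Proposal F: 6×3 + 6×3 + 9×6 + 10×4 + 6×1 + 5×4 + 10×6 = 216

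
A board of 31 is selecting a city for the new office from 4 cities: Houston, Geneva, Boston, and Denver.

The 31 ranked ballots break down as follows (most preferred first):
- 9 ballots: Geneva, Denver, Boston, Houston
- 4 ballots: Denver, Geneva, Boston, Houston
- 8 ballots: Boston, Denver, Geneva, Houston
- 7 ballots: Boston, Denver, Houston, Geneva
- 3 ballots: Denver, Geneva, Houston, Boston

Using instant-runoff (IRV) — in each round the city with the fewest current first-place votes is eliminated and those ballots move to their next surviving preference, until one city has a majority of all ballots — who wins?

Round 1: Houston 0, Geneva 9, Boston 15, Denver 7. Houston eliminated.
Round 2: Geneva 9, Boston 15, Denver 7. Denver eliminated.
Round 3: Geneva 16, Boston 15. Geneva has a majority (≥16).

Geneva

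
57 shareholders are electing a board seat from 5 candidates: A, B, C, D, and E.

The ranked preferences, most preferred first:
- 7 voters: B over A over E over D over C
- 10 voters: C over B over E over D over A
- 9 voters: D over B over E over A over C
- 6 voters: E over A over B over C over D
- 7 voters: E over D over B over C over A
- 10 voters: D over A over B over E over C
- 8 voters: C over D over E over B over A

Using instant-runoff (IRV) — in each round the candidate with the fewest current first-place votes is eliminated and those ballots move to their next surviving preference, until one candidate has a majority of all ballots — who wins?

Round 1: A 0, B 7, C 18, D 19, E 13. A eliminated.
Round 2: B 7, C 18, D 19, E 13. B eliminated.
Round 3: C 18, D 19, E 20. C eliminated.
Round 4: D 27, E 30. E has a majority (≥29).

E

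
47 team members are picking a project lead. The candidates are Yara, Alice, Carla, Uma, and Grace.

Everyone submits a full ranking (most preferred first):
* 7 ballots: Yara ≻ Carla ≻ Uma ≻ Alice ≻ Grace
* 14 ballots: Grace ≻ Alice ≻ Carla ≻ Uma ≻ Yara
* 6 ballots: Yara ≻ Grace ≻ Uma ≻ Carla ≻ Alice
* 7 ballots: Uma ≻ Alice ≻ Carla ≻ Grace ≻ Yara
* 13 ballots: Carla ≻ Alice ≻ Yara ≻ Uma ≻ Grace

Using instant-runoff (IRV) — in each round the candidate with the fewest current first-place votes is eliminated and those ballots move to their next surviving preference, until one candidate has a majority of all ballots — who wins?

Round 1: Yara 13, Alice 0, Carla 13, Uma 7, Grace 14. Alice eliminated.
Round 2: Yara 13, Carla 13, Uma 7, Grace 14. Uma eliminated.
Round 3: Yara 13, Carla 20, Grace 14. Yara eliminated.
Round 4: Carla 27, Grace 20. Carla has a majority (≥24).

Carla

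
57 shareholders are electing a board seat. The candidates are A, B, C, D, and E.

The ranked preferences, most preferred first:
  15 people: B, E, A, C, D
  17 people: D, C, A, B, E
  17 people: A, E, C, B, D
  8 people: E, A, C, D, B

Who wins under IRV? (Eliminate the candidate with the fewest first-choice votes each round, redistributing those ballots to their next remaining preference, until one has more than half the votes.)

Round 1: A 17, B 15, C 0, D 17, E 8. C eliminated.
Round 2: A 17, B 15, D 17, E 8. E eliminated.
Round 3: A 25, B 15, D 17. B eliminated.
Round 4: A 40, D 17. A has a majority (≥29).

A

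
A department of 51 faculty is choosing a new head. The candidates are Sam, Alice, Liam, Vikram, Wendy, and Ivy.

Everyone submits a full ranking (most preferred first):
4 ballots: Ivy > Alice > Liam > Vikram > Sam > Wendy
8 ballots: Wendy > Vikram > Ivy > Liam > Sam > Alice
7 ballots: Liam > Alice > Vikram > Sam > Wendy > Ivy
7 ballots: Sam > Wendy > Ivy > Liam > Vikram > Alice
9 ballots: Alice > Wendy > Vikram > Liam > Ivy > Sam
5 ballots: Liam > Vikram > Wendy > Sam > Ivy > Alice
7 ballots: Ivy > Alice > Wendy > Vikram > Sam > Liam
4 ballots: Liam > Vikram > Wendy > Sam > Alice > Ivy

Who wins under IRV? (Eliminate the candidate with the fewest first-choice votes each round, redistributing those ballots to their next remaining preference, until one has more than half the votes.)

Wendy

Round 1: Sam 7, Alice 9, Liam 16, Vikram 0, Wendy 8, Ivy 11. Vikram eliminated.
Round 2: Sam 7, Alice 9, Liam 16, Wendy 8, Ivy 11. Sam eliminated.
Round 3: Alice 9, Liam 16, Wendy 15, Ivy 11. Alice eliminated.
Round 4: Liam 16, Wendy 24, Ivy 11. Ivy eliminated.
Round 5: Liam 20, Wendy 31. Wendy has a majority (≥26).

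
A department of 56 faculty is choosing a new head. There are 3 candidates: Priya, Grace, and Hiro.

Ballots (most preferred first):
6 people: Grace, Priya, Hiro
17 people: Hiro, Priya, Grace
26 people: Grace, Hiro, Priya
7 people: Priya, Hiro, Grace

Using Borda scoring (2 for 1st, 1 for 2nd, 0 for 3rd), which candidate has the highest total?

Priya: 6×1 + 17×1 + 26×0 + 7×2 = 37
Grace: 6×2 + 17×0 + 26×2 + 7×0 = 64
Hiro: 6×0 + 17×2 + 26×1 + 7×1 = 67

Hiro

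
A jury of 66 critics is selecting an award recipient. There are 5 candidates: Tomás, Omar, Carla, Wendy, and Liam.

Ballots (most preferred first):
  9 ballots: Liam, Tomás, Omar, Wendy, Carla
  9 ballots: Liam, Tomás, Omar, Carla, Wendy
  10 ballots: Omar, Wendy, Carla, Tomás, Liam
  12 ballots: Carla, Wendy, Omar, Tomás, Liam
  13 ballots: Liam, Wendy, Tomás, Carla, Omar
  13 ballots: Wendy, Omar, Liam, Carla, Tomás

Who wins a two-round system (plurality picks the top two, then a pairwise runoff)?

Round 1 first-place votes: Tomás 0, Omar 10, Carla 12, Wendy 13, Liam 31. Liam and Wendy advance.
Runoff: Liam is ranked above Wendy on 31 ballots, Wendy above Liam on 35.

Wendy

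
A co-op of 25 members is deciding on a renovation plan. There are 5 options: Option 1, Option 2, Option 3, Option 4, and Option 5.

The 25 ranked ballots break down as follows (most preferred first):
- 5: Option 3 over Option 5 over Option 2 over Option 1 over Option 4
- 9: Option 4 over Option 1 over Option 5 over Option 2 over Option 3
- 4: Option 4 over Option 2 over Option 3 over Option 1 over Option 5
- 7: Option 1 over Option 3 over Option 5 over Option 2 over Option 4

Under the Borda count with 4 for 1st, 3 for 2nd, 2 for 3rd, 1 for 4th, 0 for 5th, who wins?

Option 1

Option 1: 5×1 + 9×3 + 4×1 + 7×4 = 64
Option 2: 5×2 + 9×1 + 4×3 + 7×1 = 38
Option 3: 5×4 + 9×0 + 4×2 + 7×3 = 49
Option 4: 5×0 + 9×4 + 4×4 + 7×0 = 52
Option 5: 5×3 + 9×2 + 4×0 + 7×2 = 47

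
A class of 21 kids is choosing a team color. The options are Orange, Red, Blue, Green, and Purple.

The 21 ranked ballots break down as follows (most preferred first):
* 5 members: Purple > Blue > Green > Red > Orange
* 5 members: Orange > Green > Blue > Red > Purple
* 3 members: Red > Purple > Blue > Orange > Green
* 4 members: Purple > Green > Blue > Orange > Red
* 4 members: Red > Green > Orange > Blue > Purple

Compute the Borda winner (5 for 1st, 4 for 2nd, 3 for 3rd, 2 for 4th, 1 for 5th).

Green

Orange: 5×1 + 5×5 + 3×2 + 4×2 + 4×3 = 56
Red: 5×2 + 5×2 + 3×5 + 4×1 + 4×5 = 59
Blue: 5×4 + 5×3 + 3×3 + 4×3 + 4×2 = 64
Green: 5×3 + 5×4 + 3×1 + 4×4 + 4×4 = 70
Purple: 5×5 + 5×1 + 3×4 + 4×5 + 4×1 = 66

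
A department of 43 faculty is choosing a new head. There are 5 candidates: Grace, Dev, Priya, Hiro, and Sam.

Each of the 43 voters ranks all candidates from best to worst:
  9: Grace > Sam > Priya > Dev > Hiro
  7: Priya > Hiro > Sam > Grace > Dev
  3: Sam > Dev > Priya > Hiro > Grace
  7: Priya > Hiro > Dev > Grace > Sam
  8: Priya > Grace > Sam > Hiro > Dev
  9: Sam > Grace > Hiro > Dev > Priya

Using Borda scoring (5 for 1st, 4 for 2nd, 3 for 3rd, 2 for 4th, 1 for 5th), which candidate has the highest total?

Priya

Grace: 9×5 + 7×2 + 3×1 + 7×2 + 8×4 + 9×4 = 144
Dev: 9×2 + 7×1 + 3×4 + 7×3 + 8×1 + 9×2 = 84
Priya: 9×3 + 7×5 + 3×3 + 7×5 + 8×5 + 9×1 = 155
Hiro: 9×1 + 7×4 + 3×2 + 7×4 + 8×2 + 9×3 = 114
Sam: 9×4 + 7×3 + 3×5 + 7×1 + 8×3 + 9×5 = 148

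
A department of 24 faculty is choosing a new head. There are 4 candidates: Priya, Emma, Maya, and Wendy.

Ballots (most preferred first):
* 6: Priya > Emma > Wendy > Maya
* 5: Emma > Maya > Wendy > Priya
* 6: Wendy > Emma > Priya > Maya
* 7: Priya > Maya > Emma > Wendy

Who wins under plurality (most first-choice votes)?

First-place votes: Priya 13, Emma 5, Maya 0, Wendy 6.

Priya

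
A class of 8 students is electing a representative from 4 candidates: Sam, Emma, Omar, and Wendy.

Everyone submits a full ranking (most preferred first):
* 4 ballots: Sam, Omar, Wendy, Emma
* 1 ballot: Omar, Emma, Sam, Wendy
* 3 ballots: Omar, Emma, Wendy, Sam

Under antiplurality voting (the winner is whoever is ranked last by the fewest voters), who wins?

Last-place votes: Sam 3, Emma 4, Omar 0, Wendy 1.

Omar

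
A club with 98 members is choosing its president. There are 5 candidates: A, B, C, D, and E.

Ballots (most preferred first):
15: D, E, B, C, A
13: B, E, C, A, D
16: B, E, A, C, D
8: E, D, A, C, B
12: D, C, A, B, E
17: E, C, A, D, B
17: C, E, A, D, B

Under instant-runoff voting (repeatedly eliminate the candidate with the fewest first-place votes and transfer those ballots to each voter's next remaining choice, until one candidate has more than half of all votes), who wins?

Round 1: A 0, B 29, C 17, D 27, E 25. A eliminated.
Round 2: B 29, C 17, D 27, E 25. C eliminated.
Round 3: B 29, D 27, E 42. D eliminated.
Round 4: B 41, E 57. E has a majority (≥50).

E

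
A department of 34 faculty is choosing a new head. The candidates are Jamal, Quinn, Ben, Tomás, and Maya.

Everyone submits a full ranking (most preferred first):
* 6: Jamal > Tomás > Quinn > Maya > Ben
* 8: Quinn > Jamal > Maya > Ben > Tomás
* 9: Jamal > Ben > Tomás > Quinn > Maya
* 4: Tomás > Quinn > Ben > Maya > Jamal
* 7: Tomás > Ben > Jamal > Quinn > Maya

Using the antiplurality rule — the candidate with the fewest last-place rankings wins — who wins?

Quinn

Last-place votes: Jamal 4, Quinn 0, Ben 6, Tomás 8, Maya 16.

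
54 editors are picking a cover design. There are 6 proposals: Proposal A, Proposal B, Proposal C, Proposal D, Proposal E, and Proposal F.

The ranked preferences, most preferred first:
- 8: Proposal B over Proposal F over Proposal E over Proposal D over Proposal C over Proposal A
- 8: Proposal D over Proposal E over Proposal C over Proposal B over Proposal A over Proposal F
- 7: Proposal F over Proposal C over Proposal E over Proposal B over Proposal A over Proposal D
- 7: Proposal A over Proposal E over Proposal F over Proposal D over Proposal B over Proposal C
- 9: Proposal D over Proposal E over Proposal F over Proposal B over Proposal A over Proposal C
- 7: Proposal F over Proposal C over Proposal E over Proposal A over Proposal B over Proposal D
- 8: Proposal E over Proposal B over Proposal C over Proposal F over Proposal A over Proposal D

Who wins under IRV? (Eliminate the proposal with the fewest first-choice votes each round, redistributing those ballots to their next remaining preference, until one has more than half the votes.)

Proposal F

Round 1: Proposal A 7, Proposal B 8, Proposal C 0, Proposal D 17, Proposal E 8, Proposal F 14. Proposal C eliminated.
Round 2: Proposal A 7, Proposal B 8, Proposal D 17, Proposal E 8, Proposal F 14. Proposal A eliminated.
Round 3: Proposal B 8, Proposal D 17, Proposal E 15, Proposal F 14. Proposal B eliminated.
Round 4: Proposal D 17, Proposal E 15, Proposal F 22. Proposal E eliminated.
Round 5: Proposal D 17, Proposal F 37. Proposal F has a majority (≥28).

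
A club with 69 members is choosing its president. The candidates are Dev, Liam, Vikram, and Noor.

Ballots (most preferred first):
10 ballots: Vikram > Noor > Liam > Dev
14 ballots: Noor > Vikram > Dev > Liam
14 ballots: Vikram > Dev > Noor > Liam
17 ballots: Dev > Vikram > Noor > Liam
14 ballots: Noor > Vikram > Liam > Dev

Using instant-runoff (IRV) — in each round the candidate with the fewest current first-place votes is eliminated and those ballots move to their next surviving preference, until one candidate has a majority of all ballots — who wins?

Vikram

Round 1: Dev 17, Liam 0, Vikram 24, Noor 28. Liam eliminated.
Round 2: Dev 17, Vikram 24, Noor 28. Dev eliminated.
Round 3: Vikram 41, Noor 28. Vikram has a majority (≥35).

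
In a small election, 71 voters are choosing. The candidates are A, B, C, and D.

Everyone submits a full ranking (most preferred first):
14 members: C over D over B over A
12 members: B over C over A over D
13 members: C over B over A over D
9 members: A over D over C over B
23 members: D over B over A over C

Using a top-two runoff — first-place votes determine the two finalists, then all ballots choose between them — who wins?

C

Round 1 first-place votes: A 9, B 12, C 27, D 23. C and D advance.
Runoff: C is ranked above D on 39 ballots, D above C on 32.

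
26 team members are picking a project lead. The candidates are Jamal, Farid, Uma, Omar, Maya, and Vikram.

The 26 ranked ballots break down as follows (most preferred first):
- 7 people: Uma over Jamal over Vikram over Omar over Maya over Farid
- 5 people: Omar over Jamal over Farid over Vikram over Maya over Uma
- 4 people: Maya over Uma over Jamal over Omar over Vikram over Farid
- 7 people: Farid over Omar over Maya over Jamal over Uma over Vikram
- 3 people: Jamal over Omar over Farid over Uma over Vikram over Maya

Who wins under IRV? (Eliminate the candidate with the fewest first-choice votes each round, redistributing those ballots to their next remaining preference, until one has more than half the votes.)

Omar

Round 1: Jamal 3, Farid 7, Uma 7, Omar 5, Maya 4, Vikram 0. Vikram eliminated.
Round 2: Jamal 3, Farid 7, Uma 7, Omar 5, Maya 4. Jamal eliminated.
Round 3: Farid 7, Uma 7, Omar 8, Maya 4. Maya eliminated.
Round 4: Farid 7, Uma 11, Omar 8. Farid eliminated.
Round 5: Uma 11, Omar 15. Omar has a majority (≥14).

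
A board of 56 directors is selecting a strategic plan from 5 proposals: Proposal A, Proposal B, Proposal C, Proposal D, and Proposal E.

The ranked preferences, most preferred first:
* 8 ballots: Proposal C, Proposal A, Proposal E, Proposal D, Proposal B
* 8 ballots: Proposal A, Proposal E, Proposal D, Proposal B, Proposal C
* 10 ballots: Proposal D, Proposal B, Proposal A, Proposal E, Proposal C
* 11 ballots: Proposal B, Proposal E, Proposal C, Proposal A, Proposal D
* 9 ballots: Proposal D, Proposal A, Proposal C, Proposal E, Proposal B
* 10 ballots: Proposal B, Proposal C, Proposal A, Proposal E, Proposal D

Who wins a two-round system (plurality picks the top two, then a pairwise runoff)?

Proposal D

Round 1 first-place votes: Proposal A 8, Proposal B 21, Proposal C 8, Proposal D 19, Proposal E 0. Proposal B and Proposal D advance.
Runoff: Proposal B is ranked above Proposal D on 21 ballots, Proposal D above Proposal B on 35.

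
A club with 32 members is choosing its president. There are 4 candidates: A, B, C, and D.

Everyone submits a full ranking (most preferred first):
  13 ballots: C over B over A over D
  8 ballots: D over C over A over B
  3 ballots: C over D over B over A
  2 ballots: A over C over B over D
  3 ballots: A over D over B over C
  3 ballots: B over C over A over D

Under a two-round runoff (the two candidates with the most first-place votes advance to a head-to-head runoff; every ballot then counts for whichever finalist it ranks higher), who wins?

Round 1 first-place votes: A 5, B 3, C 16, D 8. C and D advance.
Runoff: C is ranked above D on 21 ballots, D above C on 11.

C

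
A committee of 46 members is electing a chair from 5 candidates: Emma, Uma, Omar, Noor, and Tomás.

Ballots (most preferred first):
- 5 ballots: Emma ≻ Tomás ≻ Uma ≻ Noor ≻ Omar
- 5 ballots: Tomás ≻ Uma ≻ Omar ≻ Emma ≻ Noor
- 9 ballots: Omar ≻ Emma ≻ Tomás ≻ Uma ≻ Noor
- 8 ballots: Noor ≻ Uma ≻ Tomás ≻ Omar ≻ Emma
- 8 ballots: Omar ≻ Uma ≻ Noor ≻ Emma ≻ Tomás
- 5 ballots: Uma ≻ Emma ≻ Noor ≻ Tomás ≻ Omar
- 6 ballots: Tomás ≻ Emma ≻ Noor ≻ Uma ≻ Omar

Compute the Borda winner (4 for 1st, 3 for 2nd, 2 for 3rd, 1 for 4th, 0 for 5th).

Emma: 5×4 + 5×1 + 9×3 + 8×0 + 8×1 + 5×3 + 6×3 = 93
Uma: 5×2 + 5×3 + 9×1 + 8×3 + 8×3 + 5×4 + 6×1 = 108
Omar: 5×0 + 5×2 + 9×4 + 8×1 + 8×4 + 5×0 + 6×0 = 86
Noor: 5×1 + 5×0 + 9×0 + 8×4 + 8×2 + 5×2 + 6×2 = 75
Tomás: 5×3 + 5×4 + 9×2 + 8×2 + 8×0 + 5×1 + 6×4 = 98

Uma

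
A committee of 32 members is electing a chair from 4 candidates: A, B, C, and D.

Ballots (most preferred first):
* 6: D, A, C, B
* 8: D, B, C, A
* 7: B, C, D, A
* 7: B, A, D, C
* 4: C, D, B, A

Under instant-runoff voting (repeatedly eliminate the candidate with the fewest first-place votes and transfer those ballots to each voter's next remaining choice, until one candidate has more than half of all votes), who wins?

Round 1: A 0, B 14, C 4, D 14. A eliminated.
Round 2: B 14, C 4, D 14. C eliminated.
Round 3: B 14, D 18. D has a majority (≥17).

D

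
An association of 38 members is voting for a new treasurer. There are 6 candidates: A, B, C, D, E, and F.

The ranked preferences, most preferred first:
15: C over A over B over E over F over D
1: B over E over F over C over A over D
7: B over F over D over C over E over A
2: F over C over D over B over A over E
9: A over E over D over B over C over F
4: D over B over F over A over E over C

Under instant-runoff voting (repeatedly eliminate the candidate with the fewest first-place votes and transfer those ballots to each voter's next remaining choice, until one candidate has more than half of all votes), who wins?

Round 1: A 9, B 8, C 15, D 4, E 0, F 2. E eliminated.
Round 2: A 9, B 8, C 15, D 4, F 2. F eliminated.
Round 3: A 9, B 8, C 17, D 4. D eliminated.
Round 4: A 9, B 12, C 17. A eliminated.
Round 5: B 21, C 17. B has a majority (≥20).

B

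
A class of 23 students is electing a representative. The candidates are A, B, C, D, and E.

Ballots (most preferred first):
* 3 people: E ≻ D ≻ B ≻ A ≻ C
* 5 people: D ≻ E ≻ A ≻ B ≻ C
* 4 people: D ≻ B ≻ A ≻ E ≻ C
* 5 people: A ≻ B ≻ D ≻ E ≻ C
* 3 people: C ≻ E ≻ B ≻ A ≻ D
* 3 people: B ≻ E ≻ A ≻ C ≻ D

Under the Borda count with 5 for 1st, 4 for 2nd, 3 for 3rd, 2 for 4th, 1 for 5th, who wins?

A: 3×2 + 5×3 + 4×3 + 5×5 + 3×2 + 3×3 = 73
B: 3×3 + 5×2 + 4×4 + 5×4 + 3×3 + 3×5 = 79
C: 3×1 + 5×1 + 4×1 + 5×1 + 3×5 + 3×2 = 38
D: 3×4 + 5×5 + 4×5 + 5×3 + 3×1 + 3×1 = 78
E: 3×5 + 5×4 + 4×2 + 5×2 + 3×4 + 3×4 = 77

B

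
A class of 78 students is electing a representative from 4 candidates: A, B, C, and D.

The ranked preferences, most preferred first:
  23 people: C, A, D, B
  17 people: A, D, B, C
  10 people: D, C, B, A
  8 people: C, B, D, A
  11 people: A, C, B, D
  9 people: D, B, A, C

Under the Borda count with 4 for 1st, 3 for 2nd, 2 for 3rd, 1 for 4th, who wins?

A: 23×3 + 17×4 + 10×1 + 8×1 + 11×4 + 9×2 = 217
B: 23×1 + 17×2 + 10×2 + 8×3 + 11×2 + 9×3 = 150
C: 23×4 + 17×1 + 10×3 + 8×4 + 11×3 + 9×1 = 213
D: 23×2 + 17×3 + 10×4 + 8×2 + 11×1 + 9×4 = 200

A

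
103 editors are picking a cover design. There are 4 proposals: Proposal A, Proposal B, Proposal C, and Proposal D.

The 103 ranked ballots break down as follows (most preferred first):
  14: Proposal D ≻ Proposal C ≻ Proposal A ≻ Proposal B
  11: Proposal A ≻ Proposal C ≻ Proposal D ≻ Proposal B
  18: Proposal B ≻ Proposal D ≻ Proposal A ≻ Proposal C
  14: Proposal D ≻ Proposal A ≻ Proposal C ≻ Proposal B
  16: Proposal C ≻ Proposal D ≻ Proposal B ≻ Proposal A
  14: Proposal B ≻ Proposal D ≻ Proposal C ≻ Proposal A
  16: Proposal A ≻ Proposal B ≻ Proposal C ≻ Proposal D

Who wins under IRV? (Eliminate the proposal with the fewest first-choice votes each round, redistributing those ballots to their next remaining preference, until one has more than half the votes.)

Proposal D

Round 1: Proposal A 27, Proposal B 32, Proposal C 16, Proposal D 28. Proposal C eliminated.
Round 2: Proposal A 27, Proposal B 32, Proposal D 44. Proposal A eliminated.
Round 3: Proposal B 48, Proposal D 55. Proposal D has a majority (≥52).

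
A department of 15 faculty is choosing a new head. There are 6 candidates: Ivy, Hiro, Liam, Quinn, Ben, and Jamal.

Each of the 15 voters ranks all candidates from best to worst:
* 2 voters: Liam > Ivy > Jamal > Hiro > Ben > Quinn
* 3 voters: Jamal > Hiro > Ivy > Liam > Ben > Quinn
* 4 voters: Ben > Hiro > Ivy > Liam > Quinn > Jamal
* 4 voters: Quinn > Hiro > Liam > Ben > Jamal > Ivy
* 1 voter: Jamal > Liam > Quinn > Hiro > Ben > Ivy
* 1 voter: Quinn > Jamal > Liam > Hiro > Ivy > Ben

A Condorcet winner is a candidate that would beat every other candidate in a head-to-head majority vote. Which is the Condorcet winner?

Hiro

Hiro vs Ivy: 13–2
Hiro vs Liam: 11–4
Hiro vs Quinn: 9–6
Hiro vs Ben: 11–4
Hiro vs Jamal: 8–7
Hiro beats every other candidate.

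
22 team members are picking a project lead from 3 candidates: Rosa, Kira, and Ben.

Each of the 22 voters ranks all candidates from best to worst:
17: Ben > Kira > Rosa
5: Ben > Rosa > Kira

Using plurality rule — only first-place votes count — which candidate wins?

Ben

First-place votes: Rosa 0, Kira 0, Ben 22.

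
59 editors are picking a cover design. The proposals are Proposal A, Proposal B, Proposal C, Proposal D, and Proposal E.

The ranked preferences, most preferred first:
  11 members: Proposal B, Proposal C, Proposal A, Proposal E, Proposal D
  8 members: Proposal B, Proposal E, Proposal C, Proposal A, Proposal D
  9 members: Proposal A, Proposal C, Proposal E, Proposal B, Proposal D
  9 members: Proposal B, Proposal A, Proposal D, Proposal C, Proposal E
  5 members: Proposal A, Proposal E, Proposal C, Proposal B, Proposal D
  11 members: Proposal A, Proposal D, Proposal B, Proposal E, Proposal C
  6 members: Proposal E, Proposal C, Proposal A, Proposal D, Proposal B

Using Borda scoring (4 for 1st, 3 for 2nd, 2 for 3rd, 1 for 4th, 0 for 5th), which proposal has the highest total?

Proposal A

Proposal A: 11×2 + 8×1 + 9×4 + 9×3 + 5×4 + 11×4 + 6×2 = 169
Proposal B: 11×4 + 8×4 + 9×1 + 9×4 + 5×1 + 11×2 + 6×0 = 148
Proposal C: 11×3 + 8×2 + 9×3 + 9×1 + 5×2 + 11×0 + 6×3 = 113
Proposal D: 11×0 + 8×0 + 9×0 + 9×2 + 5×0 + 11×3 + 6×1 = 57
Proposal E: 11×1 + 8×3 + 9×2 + 9×0 + 5×3 + 11×1 + 6×4 = 103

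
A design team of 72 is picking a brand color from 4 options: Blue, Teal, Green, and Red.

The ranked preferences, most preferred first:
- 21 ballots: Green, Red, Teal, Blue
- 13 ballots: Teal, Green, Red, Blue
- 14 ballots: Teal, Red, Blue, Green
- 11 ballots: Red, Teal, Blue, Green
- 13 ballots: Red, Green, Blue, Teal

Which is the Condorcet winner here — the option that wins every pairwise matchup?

Red vs Blue: 72–0
Red vs Teal: 45–27
Red vs Green: 38–34
Red beats every other option.

Red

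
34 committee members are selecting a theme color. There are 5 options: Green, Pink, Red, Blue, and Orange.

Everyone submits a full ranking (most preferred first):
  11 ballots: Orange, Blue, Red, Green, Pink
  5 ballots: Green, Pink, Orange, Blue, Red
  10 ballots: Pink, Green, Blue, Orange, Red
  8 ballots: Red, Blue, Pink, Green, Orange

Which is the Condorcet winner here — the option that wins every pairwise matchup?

Blue

Blue vs Green: 19–15
Blue vs Pink: 19–15
Blue vs Red: 26–8
Blue vs Orange: 18–16
Blue beats every other option.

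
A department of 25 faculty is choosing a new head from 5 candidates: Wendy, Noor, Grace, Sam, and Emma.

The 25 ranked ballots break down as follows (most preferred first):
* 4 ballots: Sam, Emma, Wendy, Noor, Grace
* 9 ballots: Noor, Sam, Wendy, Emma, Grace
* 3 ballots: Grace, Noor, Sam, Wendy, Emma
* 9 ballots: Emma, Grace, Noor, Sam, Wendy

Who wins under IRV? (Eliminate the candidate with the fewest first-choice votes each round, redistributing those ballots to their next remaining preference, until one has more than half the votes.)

Round 1: Wendy 0, Noor 9, Grace 3, Sam 4, Emma 9. Wendy eliminated.
Round 2: Noor 9, Grace 3, Sam 4, Emma 9. Grace eliminated.
Round 3: Noor 12, Sam 4, Emma 9. Sam eliminated.
Round 4: Noor 12, Emma 13. Emma has a majority (≥13).

Emma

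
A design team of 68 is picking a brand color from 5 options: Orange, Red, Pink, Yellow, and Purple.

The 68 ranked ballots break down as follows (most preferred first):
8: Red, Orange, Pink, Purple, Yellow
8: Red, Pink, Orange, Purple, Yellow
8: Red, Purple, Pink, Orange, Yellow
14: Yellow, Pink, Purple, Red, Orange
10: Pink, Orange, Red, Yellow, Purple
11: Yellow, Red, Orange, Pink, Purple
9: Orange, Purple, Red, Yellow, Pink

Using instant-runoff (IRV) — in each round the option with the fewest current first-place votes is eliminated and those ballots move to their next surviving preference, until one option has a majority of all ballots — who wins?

Red

Round 1: Orange 9, Red 24, Pink 10, Yellow 25, Purple 0. Purple eliminated.
Round 2: Orange 9, Red 24, Pink 10, Yellow 25. Orange eliminated.
Round 3: Red 33, Pink 10, Yellow 25. Pink eliminated.
Round 4: Red 43, Yellow 25. Red has a majority (≥35).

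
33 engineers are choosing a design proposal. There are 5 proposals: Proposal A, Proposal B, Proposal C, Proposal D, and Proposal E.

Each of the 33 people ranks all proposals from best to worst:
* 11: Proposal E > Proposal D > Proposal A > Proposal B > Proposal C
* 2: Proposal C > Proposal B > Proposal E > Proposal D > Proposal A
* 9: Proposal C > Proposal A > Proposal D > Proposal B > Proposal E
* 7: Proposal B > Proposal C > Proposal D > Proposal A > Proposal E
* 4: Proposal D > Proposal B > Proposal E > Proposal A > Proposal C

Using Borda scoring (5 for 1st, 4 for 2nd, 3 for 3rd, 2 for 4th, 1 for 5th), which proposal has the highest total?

Proposal A: 11×3 + 2×1 + 9×4 + 7×2 + 4×2 = 93
Proposal B: 11×2 + 2×4 + 9×2 + 7×5 + 4×4 = 99
Proposal C: 11×1 + 2×5 + 9×5 + 7×4 + 4×1 = 98
Proposal D: 11×4 + 2×2 + 9×3 + 7×3 + 4×5 = 116
Proposal E: 11×5 + 2×3 + 9×1 + 7×1 + 4×3 = 89

Proposal D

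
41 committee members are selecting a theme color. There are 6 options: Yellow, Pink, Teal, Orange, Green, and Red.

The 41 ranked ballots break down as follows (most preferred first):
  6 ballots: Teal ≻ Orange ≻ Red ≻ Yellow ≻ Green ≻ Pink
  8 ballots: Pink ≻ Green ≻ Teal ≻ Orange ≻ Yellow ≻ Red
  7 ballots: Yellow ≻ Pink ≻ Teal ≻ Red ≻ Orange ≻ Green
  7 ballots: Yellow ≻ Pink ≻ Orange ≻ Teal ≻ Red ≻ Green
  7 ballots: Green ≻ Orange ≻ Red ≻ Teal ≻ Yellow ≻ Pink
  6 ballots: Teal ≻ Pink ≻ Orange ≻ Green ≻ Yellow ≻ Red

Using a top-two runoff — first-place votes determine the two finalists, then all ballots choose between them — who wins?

Teal

Round 1 first-place votes: Yellow 14, Pink 8, Teal 12, Orange 0, Green 7, Red 0. Yellow and Teal advance.
Runoff: Yellow is ranked above Teal on 14 ballots, Teal above Yellow on 27.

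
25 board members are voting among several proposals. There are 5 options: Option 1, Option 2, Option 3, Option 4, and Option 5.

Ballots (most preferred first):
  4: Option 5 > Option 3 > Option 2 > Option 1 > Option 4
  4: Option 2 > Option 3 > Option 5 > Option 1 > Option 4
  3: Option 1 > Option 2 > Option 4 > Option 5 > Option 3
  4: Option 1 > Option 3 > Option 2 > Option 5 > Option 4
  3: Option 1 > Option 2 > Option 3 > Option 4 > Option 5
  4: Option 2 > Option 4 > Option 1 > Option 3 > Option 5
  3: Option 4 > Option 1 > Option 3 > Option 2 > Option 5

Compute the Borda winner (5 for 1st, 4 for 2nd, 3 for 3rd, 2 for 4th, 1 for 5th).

Option 2

Option 1: 4×2 + 4×2 + 3×5 + 4×5 + 3×5 + 4×3 + 3×4 = 90
Option 2: 4×3 + 4×5 + 3×4 + 4×3 + 3×4 + 4×5 + 3×2 = 94
Option 3: 4×4 + 4×4 + 3×1 + 4×4 + 3×3 + 4×2 + 3×3 = 77
Option 4: 4×1 + 4×1 + 3×3 + 4×1 + 3×2 + 4×4 + 3×5 = 58
Option 5: 4×5 + 4×3 + 3×2 + 4×2 + 3×1 + 4×1 + 3×1 = 56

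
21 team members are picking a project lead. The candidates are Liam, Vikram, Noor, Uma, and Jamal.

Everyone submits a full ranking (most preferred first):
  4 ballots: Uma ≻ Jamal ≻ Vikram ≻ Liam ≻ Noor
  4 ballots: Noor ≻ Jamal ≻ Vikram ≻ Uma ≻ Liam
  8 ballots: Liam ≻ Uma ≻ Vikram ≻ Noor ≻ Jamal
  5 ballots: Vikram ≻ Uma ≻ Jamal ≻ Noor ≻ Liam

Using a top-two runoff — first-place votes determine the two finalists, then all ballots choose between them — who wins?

Vikram

Round 1 first-place votes: Liam 8, Vikram 5, Noor 4, Uma 4, Jamal 0. Liam and Vikram advance.
Runoff: Liam is ranked above Vikram on 8 ballots, Vikram above Liam on 13.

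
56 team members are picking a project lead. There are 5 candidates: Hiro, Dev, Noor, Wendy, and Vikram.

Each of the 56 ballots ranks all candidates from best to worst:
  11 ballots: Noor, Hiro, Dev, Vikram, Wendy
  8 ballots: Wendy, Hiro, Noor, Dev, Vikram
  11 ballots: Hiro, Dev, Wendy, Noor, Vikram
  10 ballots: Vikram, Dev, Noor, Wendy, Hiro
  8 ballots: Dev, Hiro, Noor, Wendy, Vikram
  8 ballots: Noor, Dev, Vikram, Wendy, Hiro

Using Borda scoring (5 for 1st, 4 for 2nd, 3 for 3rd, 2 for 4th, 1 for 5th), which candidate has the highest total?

Dev

Hiro: 11×4 + 8×4 + 11×5 + 10×1 + 8×4 + 8×1 = 181
Dev: 11×3 + 8×2 + 11×4 + 10×4 + 8×5 + 8×4 = 205
Noor: 11×5 + 8×3 + 11×2 + 10×3 + 8×3 + 8×5 = 195
Wendy: 11×1 + 8×5 + 11×3 + 10×2 + 8×2 + 8×2 = 136
Vikram: 11×2 + 8×1 + 11×1 + 10×5 + 8×1 + 8×3 = 123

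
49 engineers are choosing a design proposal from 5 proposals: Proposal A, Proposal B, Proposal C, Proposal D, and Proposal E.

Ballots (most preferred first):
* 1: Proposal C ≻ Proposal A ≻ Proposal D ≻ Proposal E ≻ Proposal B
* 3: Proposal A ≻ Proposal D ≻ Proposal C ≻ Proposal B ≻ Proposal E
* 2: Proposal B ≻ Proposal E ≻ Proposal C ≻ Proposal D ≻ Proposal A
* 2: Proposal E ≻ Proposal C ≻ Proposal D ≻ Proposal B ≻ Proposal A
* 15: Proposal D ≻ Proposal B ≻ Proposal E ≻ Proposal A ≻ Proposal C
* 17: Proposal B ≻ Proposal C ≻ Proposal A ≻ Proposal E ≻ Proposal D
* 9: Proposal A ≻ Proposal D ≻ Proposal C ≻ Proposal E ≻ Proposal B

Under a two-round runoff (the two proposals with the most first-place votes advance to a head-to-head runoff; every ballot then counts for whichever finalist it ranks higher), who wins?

Proposal D

Round 1 first-place votes: Proposal A 12, Proposal B 19, Proposal C 1, Proposal D 15, Proposal E 2. Proposal B and Proposal D advance.
Runoff: Proposal B is ranked above Proposal D on 19 ballots, Proposal D above Proposal B on 30.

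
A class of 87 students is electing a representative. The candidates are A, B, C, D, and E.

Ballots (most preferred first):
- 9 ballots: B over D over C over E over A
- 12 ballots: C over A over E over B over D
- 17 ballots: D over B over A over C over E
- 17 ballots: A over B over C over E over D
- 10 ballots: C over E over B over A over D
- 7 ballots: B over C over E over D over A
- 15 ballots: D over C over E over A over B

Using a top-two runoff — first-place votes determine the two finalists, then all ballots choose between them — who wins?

Round 1 first-place votes: A 17, B 16, C 22, D 32, E 0. D and C advance.
Runoff: D is ranked above C on 41 ballots, C above D on 46.

C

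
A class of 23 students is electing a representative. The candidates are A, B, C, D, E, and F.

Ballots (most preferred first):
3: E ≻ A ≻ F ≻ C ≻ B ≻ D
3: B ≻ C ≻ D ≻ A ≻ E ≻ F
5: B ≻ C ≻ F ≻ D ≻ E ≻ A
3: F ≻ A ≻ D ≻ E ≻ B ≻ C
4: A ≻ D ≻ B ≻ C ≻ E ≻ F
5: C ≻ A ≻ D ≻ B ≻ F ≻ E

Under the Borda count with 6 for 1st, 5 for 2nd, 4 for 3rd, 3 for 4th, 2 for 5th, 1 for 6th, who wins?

C

A: 3×5 + 3×3 + 5×1 + 3×5 + 4×6 + 5×5 = 93
B: 3×2 + 3×6 + 5×6 + 3×2 + 4×4 + 5×3 = 91
C: 3×3 + 3×5 + 5×5 + 3×1 + 4×3 + 5×6 = 94
D: 3×1 + 3×4 + 5×3 + 3×4 + 4×5 + 5×4 = 82
E: 3×6 + 3×2 + 5×2 + 3×3 + 4×2 + 5×1 = 56
F: 3×4 + 3×1 + 5×4 + 3×6 + 4×1 + 5×2 = 67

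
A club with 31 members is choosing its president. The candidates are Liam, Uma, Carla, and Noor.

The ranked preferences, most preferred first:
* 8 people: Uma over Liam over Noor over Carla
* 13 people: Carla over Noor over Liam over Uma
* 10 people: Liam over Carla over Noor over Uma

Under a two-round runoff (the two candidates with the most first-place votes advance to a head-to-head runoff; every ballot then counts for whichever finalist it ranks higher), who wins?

Round 1 first-place votes: Liam 10, Uma 8, Carla 13, Noor 0. Carla and Liam advance.
Runoff: Carla is ranked above Liam on 13 ballots, Liam above Carla on 18.

Liam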